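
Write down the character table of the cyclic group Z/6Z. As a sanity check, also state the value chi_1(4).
Character table of Z/6Z (irreps indexed chi_0,...,chi_5 with chi_k(m) = zeta_6^(k*m), zeta_6 = exp(2*pi*i/6)):
  irrep \ class  {0} (size 1)  {1} (size 1)    {2} (size 1)    {3} (size 1)  {4} (size 1)    {5} (size 1)  
  chi_0          1             1               1               1             1               1             
  chi_1          1             exp(I*pi/3)     exp(2*I*pi/3)   -1            exp(-2*I*pi/3)  exp(-I*pi/3)  
  chi_2          1             exp(2*I*pi/3)   exp(-2*I*pi/3)  1             exp(2*I*pi/3)   exp(-2*I*pi/3)
  chi_3          1             -1              1               -1            1               -1            
  chi_4          1             exp(-2*I*pi/3)  exp(2*I*pi/3)   1             exp(-2*I*pi/3)  exp(2*I*pi/3) 
  chi_5          1             exp(-I*pi/3)    exp(-2*I*pi/3)  -1            exp(2*I*pi/3)   exp(I*pi/3)   

Spot check: chi_1(4) = zeta_6^(1*4) = zeta_6^4 = exp(-2*I*pi/3).

Z/6Z is abelian, so all 6 irreducible complex representations are 1-dimensional. They are given by chi_k(m) = zeta_6^(k*m) for k = 0,...,5. Row orthogonality: sum_m chi_k(m) conj(chi_l(m)) = 6 * [k = l].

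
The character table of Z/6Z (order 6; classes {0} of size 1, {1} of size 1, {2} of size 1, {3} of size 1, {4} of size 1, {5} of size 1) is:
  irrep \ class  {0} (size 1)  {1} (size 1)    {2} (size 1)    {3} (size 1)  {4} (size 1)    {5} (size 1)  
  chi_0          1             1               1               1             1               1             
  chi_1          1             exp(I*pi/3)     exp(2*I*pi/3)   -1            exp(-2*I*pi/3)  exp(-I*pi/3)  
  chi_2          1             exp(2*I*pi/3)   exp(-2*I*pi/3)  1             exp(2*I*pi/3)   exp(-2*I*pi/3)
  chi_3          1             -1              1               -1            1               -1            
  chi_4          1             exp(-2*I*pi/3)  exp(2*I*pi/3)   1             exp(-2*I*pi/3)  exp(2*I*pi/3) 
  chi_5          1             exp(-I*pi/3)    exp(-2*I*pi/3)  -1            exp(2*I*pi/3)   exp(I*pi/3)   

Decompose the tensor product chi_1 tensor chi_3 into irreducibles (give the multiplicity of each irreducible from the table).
chi_1 tensor chi_3 = chi_4 (all other irreducibles have multiplicity 0).

Working: The character of a tensor product is the pointwise product (chi_1 * chi_3)(C) = chi_1(C) * chi_3(C):
  {0}: (1)*(1), {1}: (exp(I*pi/3))*(-1), {2}: (exp(2*I*pi/3))*(1), {3}: (-1)*(-1), {4}: (exp(-2*I*pi/3))*(1), {5}: (exp(-I*pi/3))*(-1)
so (chi_1 * chi_3) takes values
  {0} -> 1, {1} -> -exp(I*pi/3), {2} -> exp(2*I*pi/3), {3} -> 1, {4} -> exp(-2*I*pi/3), {5} -> -exp(-I*pi/3).
Now take the inner product of this character with each irreducible chi from the table, <chi_1*chi_3, chi> = (1/6) sum_C |C| (chi_1*chi_3)(C) conj(chi(C)):
  <chi_1*chi_3, chi_0> = (1/6)[1*(1)*conj(1) + 1*(-exp(I*pi/3))*conj(1) + 1*(exp(2*I*pi/3))*conj(1) + 1*(1)*conj(1) + 1*(exp(-2*I*pi/3))*conj(1) + 1*(-exp(-I*pi/3))*conj(1)]
      = (1/6)[(1) + (-exp(I*pi/3)) + (exp(2*I*pi/3)) + (1) + (exp(-2*I*pi/3)) + (-exp(-I*pi/3))] = 0/6 = 0
  <chi_1*chi_3, chi_1> = (1/6)[1*(1)*conj(1) + 1*(-exp(I*pi/3))*conj(exp(I*pi/3)) + 1*(exp(2*I*pi/3))*conj(exp(2*I*pi/3)) + 1*(1)*conj(-1) + 1*(exp(-2*I*pi/3))*conj(exp(-2*I*pi/3)) + 1*(-exp(-I*pi/3))*conj(exp(-I*pi/3))]
      = (1/6)[(1) + (-1) + (1) + (-1) + (1) + (-1)] = 0/6 = 0
  <chi_1*chi_3, chi_2> = (1/6)[1*(1)*conj(1) + 1*(-exp(I*pi/3))*conj(exp(2*I*pi/3)) + 1*(exp(2*I*pi/3))*conj(exp(-2*I*pi/3)) + 1*(1)*conj(1) + 1*(exp(-2*I*pi/3))*conj(exp(2*I*pi/3)) + 1*(-exp(-I*pi/3))*conj(exp(-2*I*pi/3))]
      = (1/6)[(1) + (-exp(-I*pi/3)) + (exp(-2*I*pi/3)) + (1) + (exp(2*I*pi/3)) + (-exp(I*pi/3))] = 0/6 = 0
  <chi_1*chi_3, chi_3> = (1/6)[1*(1)*conj(1) + 1*(-exp(I*pi/3))*conj(-1) + 1*(exp(2*I*pi/3))*conj(1) + 1*(1)*conj(-1) + 1*(exp(-2*I*pi/3))*conj(1) + 1*(-exp(-I*pi/3))*conj(-1)]
      = (1/6)[(1) + (exp(I*pi/3)) + (exp(2*I*pi/3)) + (-1) + (exp(-2*I*pi/3)) + (exp(-I*pi/3))] = 0/6 = 0
  <chi_1*chi_3, chi_4> = (1/6)[1*(1)*conj(1) + 1*(-exp(I*pi/3))*conj(exp(-2*I*pi/3)) + 1*(exp(2*I*pi/3))*conj(exp(2*I*pi/3)) + 1*(1)*conj(1) + 1*(exp(-2*I*pi/3))*conj(exp(-2*I*pi/3)) + 1*(-exp(-I*pi/3))*conj(exp(2*I*pi/3))]
      = (1/6)[(1) + (1) + (1) + (1) + (1) + (1)] = 6/6 = 1
  <chi_1*chi_3, chi_5> = (1/6)[1*(1)*conj(1) + 1*(-exp(I*pi/3))*conj(exp(-I*pi/3)) + 1*(exp(2*I*pi/3))*conj(exp(-2*I*pi/3)) + 1*(1)*conj(-1) + 1*(exp(-2*I*pi/3))*conj(exp(2*I*pi/3)) + 1*(-exp(-I*pi/3))*conj(exp(I*pi/3))]
      = (1/6)[(1) + (-exp(2*I*pi/3)) + (exp(-2*I*pi/3)) + (-1) + (exp(2*I*pi/3)) + (-exp(-2*I*pi/3))] = 0/6 = 0
(Exp terms are combined using exp(i*s)*conj(exp(i*t)) = exp(i*(s-t)), and sums of them are collapsed using the identity that for every m > 1 the m distinct m-th roots of unity sum to 0, e.g. 1 + exp(2*I*pi/3) + exp(-2*I*pi/3) = 0.)
Hence the multiplicities are chi_4: 1. Dimension check: dim(chi_1)*dim(chi_3) = 1*1 = 1 and sum (mult * dim) = 1*1 = 1.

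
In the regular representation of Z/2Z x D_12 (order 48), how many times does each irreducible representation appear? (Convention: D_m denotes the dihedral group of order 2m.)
Each irreducible V_i of dimension d_i appears with multiplicity d_i, i.e. rho_reg = (direct sum over all irreducibles V_i) d_i V_i. The irreducible dimensions for Z/2Z x D_12 are 1, 1, 1, 1, 1, 1, 1, 1, 2, 2, 2, 2, 2, 2, 2, 2, 2, 2: 8 irreducibles of dimension 1, each with multiplicity 1; 10 irreducibles of dimension 2, each with multiplicity 2. Total dimension 8*1*1 + 10*2*2 = 48 = |G|.

Explanation: General theorem: in the regular representation of a finite group G, each irreducible appears with multiplicity equal to its dimension. Check: dim(rho_reg) = sum d_i^2 = 1 + 1 + 1 + 1 + 1 + 1 + 1 + 1 + 4 + 4 + 4 + 4 + 4 + 4 + 4 + 4 + 4 + 4 = 48 = |G|.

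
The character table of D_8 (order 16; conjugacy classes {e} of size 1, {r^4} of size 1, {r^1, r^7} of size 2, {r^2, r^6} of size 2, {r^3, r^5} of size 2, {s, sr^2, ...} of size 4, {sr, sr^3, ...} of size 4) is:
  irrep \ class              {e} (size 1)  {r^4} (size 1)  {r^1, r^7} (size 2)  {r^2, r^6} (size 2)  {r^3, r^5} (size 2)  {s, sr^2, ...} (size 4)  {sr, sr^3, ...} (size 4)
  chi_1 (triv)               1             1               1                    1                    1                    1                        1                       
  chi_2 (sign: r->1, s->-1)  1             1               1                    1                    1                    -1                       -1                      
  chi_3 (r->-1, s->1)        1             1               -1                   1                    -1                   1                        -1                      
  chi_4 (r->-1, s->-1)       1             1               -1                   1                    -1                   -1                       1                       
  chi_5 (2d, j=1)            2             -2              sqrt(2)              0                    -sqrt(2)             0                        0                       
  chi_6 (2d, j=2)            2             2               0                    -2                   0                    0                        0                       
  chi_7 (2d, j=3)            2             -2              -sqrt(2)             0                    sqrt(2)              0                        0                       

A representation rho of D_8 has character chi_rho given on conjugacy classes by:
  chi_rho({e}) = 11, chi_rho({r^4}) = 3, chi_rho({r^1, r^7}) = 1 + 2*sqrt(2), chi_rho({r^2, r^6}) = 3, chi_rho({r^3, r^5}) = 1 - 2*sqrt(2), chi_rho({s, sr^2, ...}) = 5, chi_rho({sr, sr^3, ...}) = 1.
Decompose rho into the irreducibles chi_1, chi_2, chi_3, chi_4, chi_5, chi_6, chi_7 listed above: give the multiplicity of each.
Multiplicities: chi_1: 3, chi_2: 0, chi_3: 2, chi_4: 0, chi_5: 2, chi_6: 1, chi_7: 0.

Proof sketch: Use <chi_rho, chi> = (1/|G|) sum_C |C| * chi_rho(C) * conj(chi(C)) with |G| = 16 for each irreducible chi in the table:
  <chi_rho, chi_1> = (1/16)[1*(11)*conj(1) + 1*(3)*conj(1) + 2*(1 + 2*sqrt(2))*conj(1) + 2*(3)*conj(1) + 2*(1 - 2*sqrt(2))*conj(1) + 4*(5)*conj(1) + 4*(1)*conj(1)]
      = (1/16)[(11) + (3) + (2 + 4*sqrt(2)) + (6) + (2 - 4*sqrt(2)) + (20) + (4)] = 48/16 = 3
  <chi_rho, chi_2> = (1/16)[1*(11)*conj(1) + 1*(3)*conj(1) + 2*(1 + 2*sqrt(2))*conj(1) + 2*(3)*conj(1) + 2*(1 - 2*sqrt(2))*conj(1) + 4*(5)*conj(-1) + 4*(1)*conj(-1)]
      = (1/16)[(11) + (3) + (2 + 4*sqrt(2)) + (6) + (2 - 4*sqrt(2)) + (-20) + (-4)] = 0/16 = 0
  <chi_rho, chi_3> = (1/16)[1*(11)*conj(1) + 1*(3)*conj(1) + 2*(1 + 2*sqrt(2))*conj(-1) + 2*(3)*conj(1) + 2*(1 - 2*sqrt(2))*conj(-1) + 4*(5)*conj(1) + 4*(1)*conj(-1)]
      = (1/16)[(11) + (3) + (-4*sqrt(2) - 2) + (6) + (-2 + 4*sqrt(2)) + (20) + (-4)] = 32/16 = 2
  <chi_rho, chi_4> = (1/16)[1*(11)*conj(1) + 1*(3)*conj(1) + 2*(1 + 2*sqrt(2))*conj(-1) + 2*(3)*conj(1) + 2*(1 - 2*sqrt(2))*conj(-1) + 4*(5)*conj(-1) + 4*(1)*conj(1)]
      = (1/16)[(11) + (3) + (-4*sqrt(2) - 2) + (6) + (-2 + 4*sqrt(2)) + (-20) + (4)] = 0/16 = 0
  <chi_rho, chi_5> = (1/16)[1*(11)*conj(2) + 1*(3)*conj(-2) + 2*(1 + 2*sqrt(2))*conj(sqrt(2)) + 2*(3)*conj(0) + 2*(1 - 2*sqrt(2))*conj(-sqrt(2)) + 4*(5)*conj(0) + 4*(1)*conj(0)]
      = (1/16)[(22) + (-6) + (2*sqrt(2) + 8) + (0) + (8 - 2*sqrt(2)) + (0) + (0)] = 32/16 = 2
  <chi_rho, chi_6> = (1/16)[1*(11)*conj(2) + 1*(3)*conj(2) + 2*(1 + 2*sqrt(2))*conj(0) + 2*(3)*conj(-2) + 2*(1 - 2*sqrt(2))*conj(0) + 4*(5)*conj(0) + 4*(1)*conj(0)]
      = (1/16)[(22) + (6) + (0) + (-12) + (0) + (0) + (0)] = 16/16 = 1
  <chi_rho, chi_7> = (1/16)[1*(11)*conj(2) + 1*(3)*conj(-2) + 2*(1 + 2*sqrt(2))*conj(-sqrt(2)) + 2*(3)*conj(0) + 2*(1 - 2*sqrt(2))*conj(sqrt(2)) + 4*(5)*conj(0) + 4*(1)*conj(0)]
      = (1/16)[(22) + (-6) + (-8 - 2*sqrt(2)) + (0) + (-8 + 2*sqrt(2)) + (0) + (0)] = 0/16 = 0
Dimension check: dim(rho) = sum (mult * dim) = 3*1 + 0*1 + 2*1 + 0*1 + 2*2 + 1*2 + 0*2 = 11 = chi_rho(e) = 11.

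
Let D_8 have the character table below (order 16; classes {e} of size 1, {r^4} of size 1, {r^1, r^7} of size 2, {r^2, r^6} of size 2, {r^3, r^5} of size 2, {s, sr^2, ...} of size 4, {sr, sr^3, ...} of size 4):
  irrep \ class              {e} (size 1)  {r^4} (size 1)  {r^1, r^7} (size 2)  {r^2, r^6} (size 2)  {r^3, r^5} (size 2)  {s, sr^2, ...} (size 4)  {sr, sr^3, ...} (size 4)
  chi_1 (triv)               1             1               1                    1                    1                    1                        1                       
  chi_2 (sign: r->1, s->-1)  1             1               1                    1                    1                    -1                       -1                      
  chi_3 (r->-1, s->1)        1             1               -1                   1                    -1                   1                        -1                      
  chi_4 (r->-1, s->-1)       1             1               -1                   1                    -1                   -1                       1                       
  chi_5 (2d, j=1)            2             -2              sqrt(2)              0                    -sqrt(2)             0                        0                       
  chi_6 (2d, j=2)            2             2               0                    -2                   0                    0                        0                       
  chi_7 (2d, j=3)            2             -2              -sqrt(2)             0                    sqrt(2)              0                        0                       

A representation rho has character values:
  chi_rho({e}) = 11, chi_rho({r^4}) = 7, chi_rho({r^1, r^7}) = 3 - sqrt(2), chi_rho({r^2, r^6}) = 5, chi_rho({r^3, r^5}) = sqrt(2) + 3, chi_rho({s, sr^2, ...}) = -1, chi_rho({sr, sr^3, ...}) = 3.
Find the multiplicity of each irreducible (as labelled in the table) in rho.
Multiplicities: chi_1: 3, chi_2: 2, chi_3: 0, chi_4: 2, chi_5: 0, chi_6: 1, chi_7: 1.

Explanation: Use <chi_rho, chi> = (1/|G|) sum_C |C| * chi_rho(C) * conj(chi(C)) with |G| = 16 for each irreducible chi in the table:
  <chi_rho, chi_1> = (1/16)[1*(11)*conj(1) + 1*(7)*conj(1) + 2*(3 - sqrt(2))*conj(1) + 2*(5)*conj(1) + 2*(sqrt(2) + 3)*conj(1) + 4*(-1)*conj(1) + 4*(3)*conj(1)]
      = (1/16)[(11) + (7) + (6 - 2*sqrt(2)) + (10) + (2*sqrt(2) + 6) + (-4) + (12)] = 48/16 = 3
  <chi_rho, chi_2> = (1/16)[1*(11)*conj(1) + 1*(7)*conj(1) + 2*(3 - sqrt(2))*conj(1) + 2*(5)*conj(1) + 2*(sqrt(2) + 3)*conj(1) + 4*(-1)*conj(-1) + 4*(3)*conj(-1)]
      = (1/16)[(11) + (7) + (6 - 2*sqrt(2)) + (10) + (2*sqrt(2) + 6) + (4) + (-12)] = 32/16 = 2
  <chi_rho, chi_3> = (1/16)[1*(11)*conj(1) + 1*(7)*conj(1) + 2*(3 - sqrt(2))*conj(-1) + 2*(5)*conj(1) + 2*(sqrt(2) + 3)*conj(-1) + 4*(-1)*conj(1) + 4*(3)*conj(-1)]
      = (1/16)[(11) + (7) + (-6 + 2*sqrt(2)) + (10) + (-6 - 2*sqrt(2)) + (-4) + (-12)] = 0/16 = 0
  <chi_rho, chi_4> = (1/16)[1*(11)*conj(1) + 1*(7)*conj(1) + 2*(3 - sqrt(2))*conj(-1) + 2*(5)*conj(1) + 2*(sqrt(2) + 3)*conj(-1) + 4*(-1)*conj(-1) + 4*(3)*conj(1)]
      = (1/16)[(11) + (7) + (-6 + 2*sqrt(2)) + (10) + (-6 - 2*sqrt(2)) + (4) + (12)] = 32/16 = 2
  <chi_rho, chi_5> = (1/16)[1*(11)*conj(2) + 1*(7)*conj(-2) + 2*(3 - sqrt(2))*conj(sqrt(2)) + 2*(5)*conj(0) + 2*(sqrt(2) + 3)*conj(-sqrt(2)) + 4*(-1)*conj(0) + 4*(3)*conj(0)]
      = (1/16)[(22) + (-14) + (-4 + 6*sqrt(2)) + (0) + (-6*sqrt(2) - 4) + (0) + (0)] = 0/16 = 0
  <chi_rho, chi_6> = (1/16)[1*(11)*conj(2) + 1*(7)*conj(2) + 2*(3 - sqrt(2))*conj(0) + 2*(5)*conj(-2) + 2*(sqrt(2) + 3)*conj(0) + 4*(-1)*conj(0) + 4*(3)*conj(0)]
      = (1/16)[(22) + (14) + (0) + (-20) + (0) + (0) + (0)] = 16/16 = 1
  <chi_rho, chi_7> = (1/16)[1*(11)*conj(2) + 1*(7)*conj(-2) + 2*(3 - sqrt(2))*conj(-sqrt(2)) + 2*(5)*conj(0) + 2*(sqrt(2) + 3)*conj(sqrt(2)) + 4*(-1)*conj(0) + 4*(3)*conj(0)]
      = (1/16)[(22) + (-14) + (4 - 6*sqrt(2)) + (0) + (4 + 6*sqrt(2)) + (0) + (0)] = 16/16 = 1
Dimension check: dim(rho) = sum (mult * dim) = 3*1 + 2*1 + 0*1 + 2*1 + 0*2 + 1*2 + 1*2 = 11 = chi_rho(e) = 11.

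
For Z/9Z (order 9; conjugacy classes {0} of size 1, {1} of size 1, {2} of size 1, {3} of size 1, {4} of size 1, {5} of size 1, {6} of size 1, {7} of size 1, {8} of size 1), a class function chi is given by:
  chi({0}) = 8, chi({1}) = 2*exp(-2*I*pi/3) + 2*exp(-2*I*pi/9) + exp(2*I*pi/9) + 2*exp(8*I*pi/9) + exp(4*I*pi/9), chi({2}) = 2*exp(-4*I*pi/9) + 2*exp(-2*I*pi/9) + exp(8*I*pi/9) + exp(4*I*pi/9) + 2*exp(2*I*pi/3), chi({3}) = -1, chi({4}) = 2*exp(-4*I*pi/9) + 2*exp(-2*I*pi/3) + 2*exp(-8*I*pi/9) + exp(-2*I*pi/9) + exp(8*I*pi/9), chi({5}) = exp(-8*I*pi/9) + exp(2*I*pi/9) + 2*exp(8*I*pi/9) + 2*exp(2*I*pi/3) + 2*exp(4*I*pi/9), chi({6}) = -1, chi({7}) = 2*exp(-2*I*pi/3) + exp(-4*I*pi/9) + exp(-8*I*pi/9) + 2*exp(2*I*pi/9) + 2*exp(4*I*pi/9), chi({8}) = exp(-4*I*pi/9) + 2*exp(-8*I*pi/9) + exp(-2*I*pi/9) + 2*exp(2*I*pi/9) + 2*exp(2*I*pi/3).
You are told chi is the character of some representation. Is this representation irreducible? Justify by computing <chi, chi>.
Not irreducible (reducible): <chi, chi> = 14 > 1.

Proof sketch: <chi, chi> = (1/|G|) sum_C |C| * |chi(C)|^2 = (1/9)[1*|8|^2 + 1*|2*exp(-2*I*pi/3) + 2*exp(-2*I*pi/9) + exp(2*I*pi/9) + 2*exp(8*I*pi/9) + exp(4*I*pi/9)|^2 + 1*|2*exp(-4*I*pi/9) + 2*exp(-2*I*pi/9) + exp(8*I*pi/9) + exp(4*I*pi/9) + 2*exp(2*I*pi/3)|^2 + 1*|-1|^2 + 1*|2*exp(-4*I*pi/9) + 2*exp(-2*I*pi/3) + 2*exp(-8*I*pi/9) + exp(-2*I*pi/9) + exp(8*I*pi/9)|^2 + 1*|exp(-8*I*pi/9) + exp(2*I*pi/9) + 2*exp(8*I*pi/9) + 2*exp(2*I*pi/3) + 2*exp(4*I*pi/9)|^2 + 1*|-1|^2 + 1*|2*exp(-2*I*pi/3) + exp(-4*I*pi/9) + exp(-8*I*pi/9) + 2*exp(2*I*pi/9) + 2*exp(4*I*pi/9)|^2 + 1*|exp(-4*I*pi/9) + 2*exp(-8*I*pi/9) + exp(-2*I*pi/9) + 2*exp(2*I*pi/9) + 2*exp(2*I*pi/3)|^2]
  = (1/9)[(64) + (14 + 12*exp(-4*I*pi/9) + 4*exp(-2*I*pi/3) + 8*exp(-8*I*pi/9) + exp(-2*I*pi/9) + exp(2*I*pi/9) + 8*exp(8*I*pi/9) + 4*exp(2*I*pi/3) + 12*exp(4*I*pi/9)) + (14 + 8*exp(-2*I*pi/9) + 12*exp(-8*I*pi/9) + 4*exp(-2*I*pi/3) + exp(-4*I*pi/9) + exp(4*I*pi/9) + 4*exp(2*I*pi/3) + 12*exp(8*I*pi/9) + 8*exp(2*I*pi/9)) + (1) + (14 + 8*exp(-4*I*pi/9) + 12*exp(-2*I*pi/9) + 4*exp(-2*I*pi/3) + exp(-8*I*pi/9) + exp(8*I*pi/9) + 4*exp(2*I*pi/3) + 12*exp(2*I*pi/9) + 8*exp(4*I*pi/9)) + (14 + 8*exp(-4*I*pi/9) + 12*exp(-2*I*pi/9) + 4*exp(-2*I*pi/3) + exp(-8*I*pi/9) + exp(8*I*pi/9) + 4*exp(2*I*pi/3) + 12*exp(2*I*pi/9) + 8*exp(4*I*pi/9)) + (1) + (14 + 8*exp(-2*I*pi/9) + 12*exp(-8*I*pi/9) + 4*exp(-2*I*pi/3) + exp(-4*I*pi/9) + exp(4*I*pi/9) + 4*exp(2*I*pi/3) + 12*exp(8*I*pi/9) + 8*exp(2*I*pi/9)) + (14 + 12*exp(-4*I*pi/9) + 4*exp(-2*I*pi/3) + 8*exp(-8*I*pi/9) + exp(-2*I*pi/9) + exp(2*I*pi/9) + 8*exp(8*I*pi/9) + 4*exp(2*I*pi/3) + 12*exp(4*I*pi/9))] = 126/9 = 14.
(Exp terms are combined using exp(i*s)*conj(exp(i*t)) = exp(i*(s-t)), and sums of them are collapsed using the identity that for every m > 1 the m distinct m-th roots of unity sum to 0, e.g. 1 + exp(2*I*pi/3) + exp(-2*I*pi/3) = 0.)
A character is irreducible iff <chi, chi> = 1, so this representation is reducible.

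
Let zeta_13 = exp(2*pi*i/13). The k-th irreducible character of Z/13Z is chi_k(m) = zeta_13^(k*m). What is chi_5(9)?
chi_5(9) = zeta_13^45 = exp(12*I*pi/13)

Details: chi_5(9) = zeta_13^(5*9) = zeta_13^45. Since zeta_13^13 = 1, this equals zeta_13^6 = exp(2*pi*i*6/13) = exp(12*I*pi/13).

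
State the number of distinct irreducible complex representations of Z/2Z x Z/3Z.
6

Proof sketch: The number of irreducible complex representations of a finite group equals its number of conjugacy classes. Z/2Z x Z/3Z is abelian of order 6, so every element is its own conjugacy class: 6 classes, so Z/2Z x Z/3Z (order 6) has exactly 6 irreducible complex representations.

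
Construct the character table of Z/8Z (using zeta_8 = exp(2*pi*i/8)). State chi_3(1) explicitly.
Character table of Z/8Z (irreps indexed chi_0,...,chi_7 with chi_k(m) = zeta_8^(k*m), zeta_8 = exp(2*pi*i/8)):
  irrep \ class  {0} (size 1)  {1} (size 1)    {2} (size 1)  {3} (size 1)    {4} (size 1)  {5} (size 1)    {6} (size 1)  {7} (size 1)  
  chi_0          1             1               1             1               1             1               1             1             
  chi_1          1             exp(I*pi/4)     I             exp(3*I*pi/4)   -1            exp(-3*I*pi/4)  -I            exp(-I*pi/4)  
  chi_2          1             I               -1            -I              1             I               -1            -I            
  chi_3          1             exp(3*I*pi/4)   -I            exp(I*pi/4)     -1            exp(-I*pi/4)    I             exp(-3*I*pi/4)
  chi_4          1             -1              1             -1              1             -1              1             -1            
  chi_5          1             exp(-3*I*pi/4)  I             exp(-I*pi/4)    -1            exp(I*pi/4)     -I            exp(3*I*pi/4) 
  chi_6          1             -I              -1            I               1             -I              -1            I             
  chi_7          1             exp(-I*pi/4)    -I            exp(-3*I*pi/4)  -1            exp(3*I*pi/4)   I             exp(I*pi/4)   

Spot check: chi_3(1) = zeta_8^(3*1) = zeta_8^3 = exp(3*I*pi/4).

Solution. Z/8Z is abelian, so all 8 irreducible complex representations are 1-dimensional. They are given by chi_k(m) = zeta_8^(k*m) for k = 0,...,7. Row orthogonality: sum_m chi_k(m) conj(chi_l(m)) = 8 * [k = l].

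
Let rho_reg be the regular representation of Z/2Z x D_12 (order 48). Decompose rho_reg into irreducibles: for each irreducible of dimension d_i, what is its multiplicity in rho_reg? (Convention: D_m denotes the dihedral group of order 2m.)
Each irreducible V_i of dimension d_i appears with multiplicity d_i, i.e. rho_reg = (direct sum over all irreducibles V_i) d_i V_i. The irreducible dimensions for Z/2Z x D_12 are 1, 1, 1, 1, 1, 1, 1, 1, 2, 2, 2, 2, 2, 2, 2, 2, 2, 2: 8 irreducibles of dimension 1, each with multiplicity 1; 10 irreducibles of dimension 2, each with multiplicity 2. Total dimension 8*1*1 + 10*2*2 = 48 = |G|.

Why: General theorem: in the regular representation of a finite group G, each irreducible appears with multiplicity equal to its dimension. Check: dim(rho_reg) = sum d_i^2 = 1 + 1 + 1 + 1 + 1 + 1 + 1 + 1 + 4 + 4 + 4 + 4 + 4 + 4 + 4 + 4 + 4 + 4 = 48 = |G|.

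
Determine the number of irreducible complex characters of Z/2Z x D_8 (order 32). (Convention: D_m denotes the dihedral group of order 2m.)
14

Solution. The number of irreducible complex representations of a finite group equals its number of conjugacy classes. For a direct product, #classes(G x H) = #classes(G) * #classes(H). Z/2Z has 2 classes (abelian), D_8 has 7 classes, so 2 * 7 = 14, so Z/2Z x D_8 (order 32) has exactly 14 irreducible complex representations.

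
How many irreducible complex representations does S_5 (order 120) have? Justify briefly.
7

Working: The number of irreducible complex representations of a finite group equals its number of conjugacy classes. Conjugacy classes in S_5 correspond to cycle types, i.e. partitions of 5; there are p(5) = 7 of them, so S_5 (order 120) has exactly 7 irreducible complex representations.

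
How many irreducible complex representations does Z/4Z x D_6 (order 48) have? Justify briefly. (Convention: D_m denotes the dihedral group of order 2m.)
24

Details: The number of irreducible complex representations of a finite group equals its number of conjugacy classes. For a direct product, #classes(G x H) = #classes(G) * #classes(H). Z/4Z has 4 classes (abelian), D_6 has 6 classes, so 4 * 6 = 24, so Z/4Z x D_6 (order 48) has exactly 24 irreducible complex representations.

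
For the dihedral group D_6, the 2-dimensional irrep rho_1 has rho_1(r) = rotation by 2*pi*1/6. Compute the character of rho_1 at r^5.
chi_{rho_1}(r^5) = 2*cos(2*pi*1*5/6) = 1

Working: rho_1(r^5) is rotation by angle 2*pi*1*5/6, whose trace is 2*cos(2*pi*1*5/6) = 1.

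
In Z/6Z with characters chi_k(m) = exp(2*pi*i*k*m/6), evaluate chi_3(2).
chi_3(2) = zeta_6^6 = 1

Justification: chi_3(2) = zeta_6^(3*2) = zeta_6^6. Since zeta_6^6 = 1, this equals zeta_6^0 = exp(2*pi*i*0/6) = 1.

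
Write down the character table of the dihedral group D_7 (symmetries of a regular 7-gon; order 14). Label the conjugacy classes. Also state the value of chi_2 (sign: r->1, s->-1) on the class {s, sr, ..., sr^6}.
Conjugacy classes: {e} of size 1, {r^1, r^6} of size 2, {r^2, r^5} of size 2, {r^3, r^4} of size 2, {s, sr, ..., sr^6} of size 7.
Character table:
  irrep \ class              {e} (size 1)  {r^1, r^6} (size 2)  {r^2, r^5} (size 2)  {r^3, r^4} (size 2)  {s, sr, ..., sr^6} (size 7)
  chi_1 (triv)               1             1                    1                    1                    1                          
  chi_2 (sign: r->1, s->-1)  1             1                    1                    1                    -1                         
  chi_3 (2d, j=1)            2             2*cos(2*pi/7)        -2*cos(3*pi/7)       -2*cos(pi/7)         0                          
  chi_4 (2d, j=2)            2             -2*cos(3*pi/7)       -2*cos(pi/7)         2*cos(2*pi/7)        0                          
  chi_5 (2d, j=3)            2             -2*cos(pi/7)         2*cos(2*pi/7)        -2*cos(3*pi/7)       0                          

Spot check: chi_2 (sign: r->1, s->-1) on {s, sr, ..., sr^6} = -1.

D_7 has order 2*7 = 14 with 5 conjugacy classes, hence 5 irreducibles. Sum of squared dims 1 + 1 + 4 + 4 + 4 = 14 = |G|. Linear characters come from the abelianisation; the 2-dimensional irreps have character r^k -> 2*cos(2*pi*j*k/7), reflections -> 0.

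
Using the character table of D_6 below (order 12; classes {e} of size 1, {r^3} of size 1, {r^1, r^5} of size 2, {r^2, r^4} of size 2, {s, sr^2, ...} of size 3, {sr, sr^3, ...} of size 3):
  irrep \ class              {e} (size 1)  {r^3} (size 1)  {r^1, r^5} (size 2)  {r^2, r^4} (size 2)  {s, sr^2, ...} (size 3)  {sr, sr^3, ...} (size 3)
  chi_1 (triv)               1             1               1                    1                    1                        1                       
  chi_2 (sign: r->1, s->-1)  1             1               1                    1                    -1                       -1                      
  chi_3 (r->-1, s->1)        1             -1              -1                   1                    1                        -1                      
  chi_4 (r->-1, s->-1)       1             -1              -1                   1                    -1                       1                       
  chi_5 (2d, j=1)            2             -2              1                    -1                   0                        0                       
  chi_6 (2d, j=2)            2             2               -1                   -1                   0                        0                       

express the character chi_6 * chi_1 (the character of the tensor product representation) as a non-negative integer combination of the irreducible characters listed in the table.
chi_6 tensor chi_1 = chi_6 (all other irreducibles have multiplicity 0).

Derivation: The character of a tensor product is the pointwise product (chi_6 * chi_1)(C) = chi_6(C) * chi_1(C):
  {e}: (2)*(1), {r^3}: (2)*(1), {r^1, r^5}: (-1)*(1), {r^2, r^4}: (-1)*(1), {s, sr^2, ...}: (0)*(1), {sr, sr^3, ...}: (0)*(1)
so (chi_6 * chi_1) takes values
  {e} -> 2, {r^3} -> 2, {r^1, r^5} -> -1, {r^2, r^4} -> -1, {s, sr^2, ...} -> 0, {sr, sr^3, ...} -> 0.
Now take the inner product of this character with each irreducible chi from the table, <chi_6*chi_1, chi> = (1/12) sum_C |C| (chi_6*chi_1)(C) conj(chi(C)):
  <chi_6*chi_1, chi_1> = (1/12)[1*(2)*conj(1) + 1*(2)*conj(1) + 2*(-1)*conj(1) + 2*(-1)*conj(1) + 3*(0)*conj(1) + 3*(0)*conj(1)]
      = (1/12)[(2) + (2) + (-2) + (-2) + (0) + (0)] = 0/12 = 0
  <chi_6*chi_1, chi_2> = (1/12)[1*(2)*conj(1) + 1*(2)*conj(1) + 2*(-1)*conj(1) + 2*(-1)*conj(1) + 3*(0)*conj(-1) + 3*(0)*conj(-1)]
      = (1/12)[(2) + (2) + (-2) + (-2) + (0) + (0)] = 0/12 = 0
  <chi_6*chi_1, chi_3> = (1/12)[1*(2)*conj(1) + 1*(2)*conj(-1) + 2*(-1)*conj(-1) + 2*(-1)*conj(1) + 3*(0)*conj(1) + 3*(0)*conj(-1)]
      = (1/12)[(2) + (-2) + (2) + (-2) + (0) + (0)] = 0/12 = 0
  <chi_6*chi_1, chi_4> = (1/12)[1*(2)*conj(1) + 1*(2)*conj(-1) + 2*(-1)*conj(-1) + 2*(-1)*conj(1) + 3*(0)*conj(-1) + 3*(0)*conj(1)]
      = (1/12)[(2) + (-2) + (2) + (-2) + (0) + (0)] = 0/12 = 0
  <chi_6*chi_1, chi_5> = (1/12)[1*(2)*conj(2) + 1*(2)*conj(-2) + 2*(-1)*conj(1) + 2*(-1)*conj(-1) + 3*(0)*conj(0) + 3*(0)*conj(0)]
      = (1/12)[(4) + (-4) + (-2) + (2) + (0) + (0)] = 0/12 = 0
  <chi_6*chi_1, chi_6> = (1/12)[1*(2)*conj(2) + 1*(2)*conj(2) + 2*(-1)*conj(-1) + 2*(-1)*conj(-1) + 3*(0)*conj(0) + 3*(0)*conj(0)]
      = (1/12)[(4) + (4) + (2) + (2) + (0) + (0)] = 12/12 = 1
Hence the multiplicities are chi_6: 1. Dimension check: dim(chi_6)*dim(chi_1) = 2*1 = 2 and sum (mult * dim) = 1*2 = 2.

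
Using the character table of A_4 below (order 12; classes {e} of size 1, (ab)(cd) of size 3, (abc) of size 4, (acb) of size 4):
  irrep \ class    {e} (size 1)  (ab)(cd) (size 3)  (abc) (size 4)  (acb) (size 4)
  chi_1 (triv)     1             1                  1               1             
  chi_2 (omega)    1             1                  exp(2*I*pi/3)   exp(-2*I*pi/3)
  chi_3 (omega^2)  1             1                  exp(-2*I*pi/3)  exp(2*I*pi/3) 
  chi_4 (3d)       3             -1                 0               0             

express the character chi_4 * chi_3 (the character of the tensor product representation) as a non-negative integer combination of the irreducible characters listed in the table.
chi_4 tensor chi_3 = chi_4 (all other irreducibles have multiplicity 0).

Reasoning: The character of a tensor product is the pointwise product (chi_4 * chi_3)(C) = chi_4(C) * chi_3(C):
  {e}: (3)*(1), (ab)(cd): (-1)*(1), (abc): (0)*(exp(-2*I*pi/3)), (acb): (0)*(exp(2*I*pi/3))
so (chi_4 * chi_3) takes values
  {e} -> 3, (ab)(cd) -> -1, (abc) -> 0, (acb) -> 0.
Now take the inner product of this character with each irreducible chi from the table, <chi_4*chi_3, chi> = (1/12) sum_C |C| (chi_4*chi_3)(C) conj(chi(C)):
  <chi_4*chi_3, chi_1> = (1/12)[1*(3)*conj(1) + 3*(-1)*conj(1) + 4*(0)*conj(1) + 4*(0)*conj(1)]
      = (1/12)[(3) + (-3) + (0) + (0)] = 0/12 = 0
  <chi_4*chi_3, chi_2> = (1/12)[1*(3)*conj(1) + 3*(-1)*conj(1) + 4*(0)*conj(exp(2*I*pi/3)) + 4*(0)*conj(exp(-2*I*pi/3))]
      = (1/12)[(3) + (-3) + (0) + (0)] = 0/12 = 0
  <chi_4*chi_3, chi_3> = (1/12)[1*(3)*conj(1) + 3*(-1)*conj(1) + 4*(0)*conj(exp(-2*I*pi/3)) + 4*(0)*conj(exp(2*I*pi/3))]
      = (1/12)[(3) + (-3) + (0) + (0)] = 0/12 = 0
  <chi_4*chi_3, chi_4> = (1/12)[1*(3)*conj(3) + 3*(-1)*conj(-1) + 4*(0)*conj(0) + 4*(0)*conj(0)]
      = (1/12)[(9) + (3) + (0) + (0)] = 12/12 = 1
(Exp terms are combined using exp(i*s)*conj(exp(i*t)) = exp(i*(s-t)), and sums of them are collapsed using the identity that for every m > 1 the m distinct m-th roots of unity sum to 0, e.g. 1 + exp(2*I*pi/3) + exp(-2*I*pi/3) = 0.)
Hence the multiplicities are chi_4: 1. Dimension check: dim(chi_4)*dim(chi_3) = 3*1 = 3 and sum (mult * dim) = 1*3 = 3.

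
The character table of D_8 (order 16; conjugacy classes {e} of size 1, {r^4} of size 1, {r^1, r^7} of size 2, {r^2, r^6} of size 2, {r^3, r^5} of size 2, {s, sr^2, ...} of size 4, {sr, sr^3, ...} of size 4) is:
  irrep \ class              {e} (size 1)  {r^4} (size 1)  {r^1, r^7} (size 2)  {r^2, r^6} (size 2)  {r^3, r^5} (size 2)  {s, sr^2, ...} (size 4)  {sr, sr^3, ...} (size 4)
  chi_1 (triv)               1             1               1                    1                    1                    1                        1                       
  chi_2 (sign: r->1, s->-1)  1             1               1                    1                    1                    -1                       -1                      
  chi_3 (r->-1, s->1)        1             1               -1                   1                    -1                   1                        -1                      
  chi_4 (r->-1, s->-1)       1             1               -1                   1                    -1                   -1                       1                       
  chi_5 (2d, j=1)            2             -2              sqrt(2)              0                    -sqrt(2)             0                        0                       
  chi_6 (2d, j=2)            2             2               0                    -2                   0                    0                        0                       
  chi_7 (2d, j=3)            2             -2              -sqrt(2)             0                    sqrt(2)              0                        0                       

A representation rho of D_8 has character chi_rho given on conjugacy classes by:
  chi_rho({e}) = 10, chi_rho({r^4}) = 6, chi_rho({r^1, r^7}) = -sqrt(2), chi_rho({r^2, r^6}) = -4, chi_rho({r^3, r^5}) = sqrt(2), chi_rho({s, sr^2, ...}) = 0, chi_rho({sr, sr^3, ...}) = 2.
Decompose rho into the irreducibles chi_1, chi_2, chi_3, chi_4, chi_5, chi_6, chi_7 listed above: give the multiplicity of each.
Multiplicities: chi_1: 1, chi_2: 0, chi_3: 0, chi_4: 1, chi_5: 0, chi_6: 3, chi_7: 1.

Working: Use <chi_rho, chi> = (1/|G|) sum_C |C| * chi_rho(C) * conj(chi(C)) with |G| = 16 for each irreducible chi in the table:
  <chi_rho, chi_1> = (1/16)[1*(10)*conj(1) + 1*(6)*conj(1) + 2*(-sqrt(2))*conj(1) + 2*(-4)*conj(1) + 2*(sqrt(2))*conj(1) + 4*(0)*conj(1) + 4*(2)*conj(1)]
      = (1/16)[(10) + (6) + (-2*sqrt(2)) + (-8) + (2*sqrt(2)) + (0) + (8)] = 16/16 = 1
  <chi_rho, chi_2> = (1/16)[1*(10)*conj(1) + 1*(6)*conj(1) + 2*(-sqrt(2))*conj(1) + 2*(-4)*conj(1) + 2*(sqrt(2))*conj(1) + 4*(0)*conj(-1) + 4*(2)*conj(-1)]
      = (1/16)[(10) + (6) + (-2*sqrt(2)) + (-8) + (2*sqrt(2)) + (0) + (-8)] = 0/16 = 0
  <chi_rho, chi_3> = (1/16)[1*(10)*conj(1) + 1*(6)*conj(1) + 2*(-sqrt(2))*conj(-1) + 2*(-4)*conj(1) + 2*(sqrt(2))*conj(-1) + 4*(0)*conj(1) + 4*(2)*conj(-1)]
      = (1/16)[(10) + (6) + (2*sqrt(2)) + (-8) + (-2*sqrt(2)) + (0) + (-8)] = 0/16 = 0
  <chi_rho, chi_4> = (1/16)[1*(10)*conj(1) + 1*(6)*conj(1) + 2*(-sqrt(2))*conj(-1) + 2*(-4)*conj(1) + 2*(sqrt(2))*conj(-1) + 4*(0)*conj(-1) + 4*(2)*conj(1)]
      = (1/16)[(10) + (6) + (2*sqrt(2)) + (-8) + (-2*sqrt(2)) + (0) + (8)] = 16/16 = 1
  <chi_rho, chi_5> = (1/16)[1*(10)*conj(2) + 1*(6)*conj(-2) + 2*(-sqrt(2))*conj(sqrt(2)) + 2*(-4)*conj(0) + 2*(sqrt(2))*conj(-sqrt(2)) + 4*(0)*conj(0) + 4*(2)*conj(0)]
      = (1/16)[(20) + (-12) + (-4) + (0) + (-4) + (0) + (0)] = 0/16 = 0
  <chi_rho, chi_6> = (1/16)[1*(10)*conj(2) + 1*(6)*conj(2) + 2*(-sqrt(2))*conj(0) + 2*(-4)*conj(-2) + 2*(sqrt(2))*conj(0) + 4*(0)*conj(0) + 4*(2)*conj(0)]
      = (1/16)[(20) + (12) + (0) + (16) + (0) + (0) + (0)] = 48/16 = 3
  <chi_rho, chi_7> = (1/16)[1*(10)*conj(2) + 1*(6)*conj(-2) + 2*(-sqrt(2))*conj(-sqrt(2)) + 2*(-4)*conj(0) + 2*(sqrt(2))*conj(sqrt(2)) + 4*(0)*conj(0) + 4*(2)*conj(0)]
      = (1/16)[(20) + (-12) + (4) + (0) + (4) + (0) + (0)] = 16/16 = 1
Dimension check: dim(rho) = sum (mult * dim) = 1*1 + 0*1 + 0*1 + 1*1 + 0*2 + 3*2 + 1*2 = 10 = chi_rho(e) = 10.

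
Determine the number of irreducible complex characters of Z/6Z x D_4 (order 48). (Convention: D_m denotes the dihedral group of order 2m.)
30

Details: The number of irreducible complex representations of a finite group equals its number of conjugacy classes. For a direct product, #classes(G x H) = #classes(G) * #classes(H). Z/6Z has 6 classes (abelian), D_4 has 5 classes, so 6 * 5 = 30, so Z/6Z x D_4 (order 48) has exactly 30 irreducible complex representations.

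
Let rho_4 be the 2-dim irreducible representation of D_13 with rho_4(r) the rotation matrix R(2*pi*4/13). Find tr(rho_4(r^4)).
chi_{rho_4}(r^4) = 2*cos(2*pi*4*4/13) = 2*cos(32*pi/13)

Why: rho_4(r^4) is rotation by angle 2*pi*4*4/13, whose trace is 2*cos(2*pi*4*4/13) = 2*cos(32*pi/13).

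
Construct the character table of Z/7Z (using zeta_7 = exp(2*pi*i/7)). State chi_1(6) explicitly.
Character table of Z/7Z (irreps indexed chi_0,...,chi_6 with chi_k(m) = zeta_7^(k*m), zeta_7 = exp(2*pi*i/7)):
  irrep \ class  {0} (size 1)  {1} (size 1)    {2} (size 1)    {3} (size 1)    {4} (size 1)    {5} (size 1)    {6} (size 1)  
  chi_0          1             1               1               1               1               1               1             
  chi_1          1             exp(2*I*pi/7)   exp(4*I*pi/7)   exp(6*I*pi/7)   exp(-6*I*pi/7)  exp(-4*I*pi/7)  exp(-2*I*pi/7)
  chi_2          1             exp(4*I*pi/7)   exp(-6*I*pi/7)  exp(-2*I*pi/7)  exp(2*I*pi/7)   exp(6*I*pi/7)   exp(-4*I*pi/7)
  chi_3          1             exp(6*I*pi/7)   exp(-2*I*pi/7)  exp(4*I*pi/7)   exp(-4*I*pi/7)  exp(2*I*pi/7)   exp(-6*I*pi/7)
  chi_4          1             exp(-6*I*pi/7)  exp(2*I*pi/7)   exp(-4*I*pi/7)  exp(4*I*pi/7)   exp(-2*I*pi/7)  exp(6*I*pi/7) 
  chi_5          1             exp(-4*I*pi/7)  exp(6*I*pi/7)   exp(2*I*pi/7)   exp(-2*I*pi/7)  exp(-6*I*pi/7)  exp(4*I*pi/7) 
  chi_6          1             exp(-2*I*pi/7)  exp(-4*I*pi/7)  exp(-6*I*pi/7)  exp(6*I*pi/7)   exp(4*I*pi/7)   exp(2*I*pi/7) 

Spot check: chi_1(6) = zeta_7^(1*6) = zeta_7^6 = exp(-2*I*pi/7).

Proof sketch: Z/7Z is abelian, so all 7 irreducible complex representations are 1-dimensional. They are given by chi_k(m) = zeta_7^(k*m) for k = 0,...,6. Row orthogonality: sum_m chi_k(m) conj(chi_l(m)) = 7 * [k = l].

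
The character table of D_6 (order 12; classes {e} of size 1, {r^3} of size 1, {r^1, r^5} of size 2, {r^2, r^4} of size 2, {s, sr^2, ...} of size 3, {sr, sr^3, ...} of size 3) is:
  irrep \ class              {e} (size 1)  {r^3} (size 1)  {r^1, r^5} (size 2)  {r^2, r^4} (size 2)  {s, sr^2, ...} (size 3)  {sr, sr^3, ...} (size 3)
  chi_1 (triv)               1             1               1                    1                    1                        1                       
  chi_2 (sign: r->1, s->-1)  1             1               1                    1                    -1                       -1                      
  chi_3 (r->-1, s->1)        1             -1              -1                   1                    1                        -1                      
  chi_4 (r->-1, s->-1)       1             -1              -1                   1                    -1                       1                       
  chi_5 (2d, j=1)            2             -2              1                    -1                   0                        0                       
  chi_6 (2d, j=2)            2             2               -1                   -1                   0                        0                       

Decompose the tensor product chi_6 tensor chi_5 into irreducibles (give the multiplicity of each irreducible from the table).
chi_6 tensor chi_5 = chi_3 + chi_4 + chi_5 (all other irreducibles have multiplicity 0).

Explanation: The character of a tensor product is the pointwise product (chi_6 * chi_5)(C) = chi_6(C) * chi_5(C):
  {e}: (2)*(2), {r^3}: (2)*(-2), {r^1, r^5}: (-1)*(1), {r^2, r^4}: (-1)*(-1), {s, sr^2, ...}: (0)*(0), {sr, sr^3, ...}: (0)*(0)
so (chi_6 * chi_5) takes values
  {e} -> 4, {r^3} -> -4, {r^1, r^5} -> -1, {r^2, r^4} -> 1, {s, sr^2, ...} -> 0, {sr, sr^3, ...} -> 0.
Now take the inner product of this character with each irreducible chi from the table, <chi_6*chi_5, chi> = (1/12) sum_C |C| (chi_6*chi_5)(C) conj(chi(C)):
  <chi_6*chi_5, chi_1> = (1/12)[1*(4)*conj(1) + 1*(-4)*conj(1) + 2*(-1)*conj(1) + 2*(1)*conj(1) + 3*(0)*conj(1) + 3*(0)*conj(1)]
      = (1/12)[(4) + (-4) + (-2) + (2) + (0) + (0)] = 0/12 = 0
  <chi_6*chi_5, chi_2> = (1/12)[1*(4)*conj(1) + 1*(-4)*conj(1) + 2*(-1)*conj(1) + 2*(1)*conj(1) + 3*(0)*conj(-1) + 3*(0)*conj(-1)]
      = (1/12)[(4) + (-4) + (-2) + (2) + (0) + (0)] = 0/12 = 0
  <chi_6*chi_5, chi_3> = (1/12)[1*(4)*conj(1) + 1*(-4)*conj(-1) + 2*(-1)*conj(-1) + 2*(1)*conj(1) + 3*(0)*conj(1) + 3*(0)*conj(-1)]
      = (1/12)[(4) + (4) + (2) + (2) + (0) + (0)] = 12/12 = 1
  <chi_6*chi_5, chi_4> = (1/12)[1*(4)*conj(1) + 1*(-4)*conj(-1) + 2*(-1)*conj(-1) + 2*(1)*conj(1) + 3*(0)*conj(-1) + 3*(0)*conj(1)]
      = (1/12)[(4) + (4) + (2) + (2) + (0) + (0)] = 12/12 = 1
  <chi_6*chi_5, chi_5> = (1/12)[1*(4)*conj(2) + 1*(-4)*conj(-2) + 2*(-1)*conj(1) + 2*(1)*conj(-1) + 3*(0)*conj(0) + 3*(0)*conj(0)]
      = (1/12)[(8) + (8) + (-2) + (-2) + (0) + (0)] = 12/12 = 1
  <chi_6*chi_5, chi_6> = (1/12)[1*(4)*conj(2) + 1*(-4)*conj(2) + 2*(-1)*conj(-1) + 2*(1)*conj(-1) + 3*(0)*conj(0) + 3*(0)*conj(0)]
      = (1/12)[(8) + (-8) + (2) + (-2) + (0) + (0)] = 0/12 = 0
Hence the multiplicities are chi_3: 1, chi_4: 1, chi_5: 1. Dimension check: dim(chi_6)*dim(chi_5) = 2*2 = 4 and sum (mult * dim) = 1*1 + 1*1 + 1*2 = 4.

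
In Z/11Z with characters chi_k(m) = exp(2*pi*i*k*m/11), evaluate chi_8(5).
chi_8(5) = zeta_11^40 = exp(-8*I*pi/11)

Argument: chi_8(5) = zeta_11^(8*5) = zeta_11^40. Since zeta_11^11 = 1, this equals zeta_11^7 = exp(2*pi*i*7/11) = exp(-8*I*pi/11).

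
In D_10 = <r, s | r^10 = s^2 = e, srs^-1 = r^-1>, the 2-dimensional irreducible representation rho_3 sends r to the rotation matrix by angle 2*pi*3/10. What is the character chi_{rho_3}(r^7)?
chi_{rho_3}(r^7) = 2*cos(2*pi*3*7/10) = 1/2 + sqrt(5)/2

Derivation: rho_3(r^7) is rotation by angle 2*pi*3*7/10, whose trace is 2*cos(2*pi*3*7/10) = 1/2 + sqrt(5)/2.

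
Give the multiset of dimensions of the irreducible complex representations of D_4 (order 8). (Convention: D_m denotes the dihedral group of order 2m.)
Dimensions: 1, 1, 1, 1, 2

Explanation: There are 5 irreducibles (= number of conjugacy classes). Their dimensions d_i satisfy sum d_i^2 = |G| = 8: 1 + 1 + 1 + 1 + 4 = 8.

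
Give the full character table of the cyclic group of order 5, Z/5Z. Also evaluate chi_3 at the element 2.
Character table of Z/5Z (irreps indexed chi_0,...,chi_4 with chi_k(m) = zeta_5^(k*m), zeta_5 = exp(2*pi*i/5)):
  irrep \ class  {0} (size 1)  {1} (size 1)    {2} (size 1)    {3} (size 1)    {4} (size 1)  
  chi_0          1             1               1               1               1             
  chi_1          1             exp(2*I*pi/5)   exp(4*I*pi/5)   exp(-4*I*pi/5)  exp(-2*I*pi/5)
  chi_2          1             exp(4*I*pi/5)   exp(-2*I*pi/5)  exp(2*I*pi/5)   exp(-4*I*pi/5)
  chi_3          1             exp(-4*I*pi/5)  exp(2*I*pi/5)   exp(-2*I*pi/5)  exp(4*I*pi/5) 
  chi_4          1             exp(-2*I*pi/5)  exp(-4*I*pi/5)  exp(4*I*pi/5)   exp(2*I*pi/5) 

Spot check: chi_3(2) = zeta_5^(3*2) = zeta_5^6 = exp(2*I*pi/5).

Justification: Z/5Z is abelian, so all 5 irreducible complex representations are 1-dimensional. They are given by chi_k(m) = zeta_5^(k*m) for k = 0,...,4. Row orthogonality: sum_m chi_k(m) conj(chi_l(m)) = 5 * [k = l].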